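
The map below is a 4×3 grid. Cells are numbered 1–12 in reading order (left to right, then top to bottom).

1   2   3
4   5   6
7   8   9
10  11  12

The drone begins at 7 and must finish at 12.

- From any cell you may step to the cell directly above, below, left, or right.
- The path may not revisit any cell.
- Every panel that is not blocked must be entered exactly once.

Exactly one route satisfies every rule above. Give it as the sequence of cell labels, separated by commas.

7, 10, 11, 8, 5, 4, 1, 2, 3, 6, 9, 12

Need to visit all 12 open cells exactly once, starting at 7 and ending at 12.
Cell 1 has only two open neighbours (4 and 2), so the path must pass straight through it: one of those is the cell it's entered from and the other is where it exits.
Route from 7: down to 10, right to 11, 2× up (reaching 5), left to 4, up to 1, 2× right (reaching 3), 3× down (reaching 12) — 11 moves in all.
Check: all 12 open cells covered.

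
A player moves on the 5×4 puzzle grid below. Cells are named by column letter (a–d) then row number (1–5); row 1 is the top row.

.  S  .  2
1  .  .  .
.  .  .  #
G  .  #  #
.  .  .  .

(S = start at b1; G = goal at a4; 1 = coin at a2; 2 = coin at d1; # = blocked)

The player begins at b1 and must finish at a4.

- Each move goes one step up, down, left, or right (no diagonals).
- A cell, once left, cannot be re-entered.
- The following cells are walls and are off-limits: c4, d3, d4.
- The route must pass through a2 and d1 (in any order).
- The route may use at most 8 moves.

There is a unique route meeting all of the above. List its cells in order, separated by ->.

b1 -> c1 -> d1 -> d2 -> c2 -> b2 -> a2 -> a3 -> a4

Any route must reach a2 and d1 and still end at a4 within 8 moves, so the order of the required stops is forced.
Route from b1: right 2 to d1, down 1 to d2, left 3 to a2, down 2 to a4 — 8 moves in all.
Check: all required cells visited; 8 ≤ 8 moves.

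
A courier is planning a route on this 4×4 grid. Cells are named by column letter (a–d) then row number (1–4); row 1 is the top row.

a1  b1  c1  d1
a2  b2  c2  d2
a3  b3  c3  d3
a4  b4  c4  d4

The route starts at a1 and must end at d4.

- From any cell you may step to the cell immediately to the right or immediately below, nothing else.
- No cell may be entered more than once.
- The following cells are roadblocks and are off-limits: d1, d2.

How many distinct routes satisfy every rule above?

16

A right/down-only route from a1 to d4 makes exactly 3 down-moves and 3 right-moves in some order.
With no other constraints that would be C(6,3) = 20 routes.
Subtract routes through each blocked cell (inclusion–exclusion for overlaps): − through d1: 1 − through d2: 4 + through d1&d2: 1 → 16.
That gives 16 routes.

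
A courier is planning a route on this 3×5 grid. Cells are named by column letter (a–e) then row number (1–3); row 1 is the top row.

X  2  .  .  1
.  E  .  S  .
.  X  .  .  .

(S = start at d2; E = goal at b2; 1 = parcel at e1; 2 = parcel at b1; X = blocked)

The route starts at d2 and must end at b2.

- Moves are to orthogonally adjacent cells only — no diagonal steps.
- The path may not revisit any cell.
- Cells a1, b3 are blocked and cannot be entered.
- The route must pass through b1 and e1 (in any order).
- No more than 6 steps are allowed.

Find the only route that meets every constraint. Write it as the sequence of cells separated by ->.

Any route must reach b1 and e1 and still end at b2 within 6 moves, so the order of the required stops is forced.
Route from d2: right 1 to e2, up 1 to e1, left 3 to b1, down 1 to b2 — 6 moves in all.
Check: all required cells visited; 6 ≤ 6 moves.

d2 -> e2 -> e1 -> d1 -> c1 -> b1 -> b2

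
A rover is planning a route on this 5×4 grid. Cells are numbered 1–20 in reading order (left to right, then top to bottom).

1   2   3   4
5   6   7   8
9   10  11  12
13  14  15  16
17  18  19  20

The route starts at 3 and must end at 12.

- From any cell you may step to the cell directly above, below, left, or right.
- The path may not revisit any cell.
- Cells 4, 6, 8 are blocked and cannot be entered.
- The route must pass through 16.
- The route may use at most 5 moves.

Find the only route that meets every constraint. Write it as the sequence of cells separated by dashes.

Any route must reach 16 and still end at 12 within 5 moves, so the order of the required stops is forced.
Route from 3: 3× down (reaching 15), right to 16, up to 12 — 5 moves in all.
Check: all required cells visited; 5 ≤ 5 moves.

3 - 7 - 11 - 15 - 16 - 12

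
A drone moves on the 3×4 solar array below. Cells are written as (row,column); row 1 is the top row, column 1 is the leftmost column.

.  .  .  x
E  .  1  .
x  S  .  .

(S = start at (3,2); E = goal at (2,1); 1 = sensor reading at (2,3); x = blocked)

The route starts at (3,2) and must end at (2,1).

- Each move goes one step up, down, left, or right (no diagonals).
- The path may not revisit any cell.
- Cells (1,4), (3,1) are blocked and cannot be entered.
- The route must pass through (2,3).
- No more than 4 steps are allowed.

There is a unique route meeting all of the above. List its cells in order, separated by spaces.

Any route must reach (2,3) and still end at (2,1) within 4 moves, so the order of the required stops is forced.
Route from (3,2): right to (3,3), up to (2,3), 2× left (reaching (2,1)) — 4 moves in all.
Check: all required cells visited; 4 ≤ 4 moves.

(3,2) (3,3) (2,3) (2,2) (2,1)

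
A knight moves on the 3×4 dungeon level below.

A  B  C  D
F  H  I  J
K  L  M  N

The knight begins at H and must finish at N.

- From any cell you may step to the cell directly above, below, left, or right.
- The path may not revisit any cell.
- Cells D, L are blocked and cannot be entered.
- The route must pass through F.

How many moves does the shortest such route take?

7

Any route passes through F somewhere between H and N. Summing Manhattan distances along the two legs (H → F → N) gives a lower bound of 1 + 4 = 5 moves.
The shortest route satisfying every rule uses 7 moves: H → F → A → B → C → I → M → N.
The bound of 5 isn't tight here; checking systematically, no route of length 5 through 6 satisfies every constraint, so 7 is the minimum.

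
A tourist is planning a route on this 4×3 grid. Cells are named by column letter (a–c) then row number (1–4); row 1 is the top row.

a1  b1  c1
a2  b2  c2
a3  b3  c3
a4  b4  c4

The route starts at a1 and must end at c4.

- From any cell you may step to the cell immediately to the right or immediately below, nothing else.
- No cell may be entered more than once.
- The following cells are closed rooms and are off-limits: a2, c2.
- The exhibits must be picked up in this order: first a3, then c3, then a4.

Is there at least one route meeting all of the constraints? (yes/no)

a4 lies to the left of c3, so going from c3 to a4 would need a leftward move — but moves only go right/down, so c3 cannot be visited before a4.

no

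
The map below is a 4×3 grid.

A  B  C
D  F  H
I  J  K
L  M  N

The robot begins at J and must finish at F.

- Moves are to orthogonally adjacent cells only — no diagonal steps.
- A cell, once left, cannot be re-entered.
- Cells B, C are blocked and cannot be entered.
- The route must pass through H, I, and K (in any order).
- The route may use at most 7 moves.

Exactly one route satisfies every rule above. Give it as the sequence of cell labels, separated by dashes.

J - I - L - M - N - K - H - F

The budget equals the shortest possible length, so every move has to be on a shortest route through the required cells.
Route from J: left 1 to I, down 1 to L, right 2 to N, up 2 to H, left 1 to F — 7 moves in all.
Check: all required cells visited; 7 ≤ 7 moves.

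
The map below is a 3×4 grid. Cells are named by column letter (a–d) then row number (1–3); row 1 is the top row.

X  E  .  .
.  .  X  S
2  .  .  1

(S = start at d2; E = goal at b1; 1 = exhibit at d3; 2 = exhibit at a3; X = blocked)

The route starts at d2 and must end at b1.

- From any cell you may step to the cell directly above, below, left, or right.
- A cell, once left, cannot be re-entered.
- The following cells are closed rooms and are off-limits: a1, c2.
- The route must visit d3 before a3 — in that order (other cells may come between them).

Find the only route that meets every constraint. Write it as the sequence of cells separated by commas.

d2, d3, c3, b3, a3, a2, b2, b1

The waypoints must appear in the order d3, a3, with no cell reused.
Route from d2: down 1 to d3, left 3 to a3, up 1 to a2, right 1 to b2, up 1 to b1 — 7 moves in all.
Check: order respected (1 at step 1, 2 at step 4).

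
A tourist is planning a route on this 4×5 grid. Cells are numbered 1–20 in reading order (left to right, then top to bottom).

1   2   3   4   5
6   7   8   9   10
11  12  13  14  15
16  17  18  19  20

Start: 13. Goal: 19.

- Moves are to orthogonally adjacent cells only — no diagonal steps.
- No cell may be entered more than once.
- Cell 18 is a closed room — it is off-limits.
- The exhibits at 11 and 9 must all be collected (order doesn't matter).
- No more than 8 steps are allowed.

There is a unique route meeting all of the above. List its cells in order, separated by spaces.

The 8-move cap with required stops at 11, 9 leaves no slack for detours.
Route from 13: left 2 to 11, up 1 to 6, right 3 to 9, down 2 to 19 — 8 moves in all.
Check: all required cells visited; 8 ≤ 8 moves.

13 12 11 6 7 8 9 14 19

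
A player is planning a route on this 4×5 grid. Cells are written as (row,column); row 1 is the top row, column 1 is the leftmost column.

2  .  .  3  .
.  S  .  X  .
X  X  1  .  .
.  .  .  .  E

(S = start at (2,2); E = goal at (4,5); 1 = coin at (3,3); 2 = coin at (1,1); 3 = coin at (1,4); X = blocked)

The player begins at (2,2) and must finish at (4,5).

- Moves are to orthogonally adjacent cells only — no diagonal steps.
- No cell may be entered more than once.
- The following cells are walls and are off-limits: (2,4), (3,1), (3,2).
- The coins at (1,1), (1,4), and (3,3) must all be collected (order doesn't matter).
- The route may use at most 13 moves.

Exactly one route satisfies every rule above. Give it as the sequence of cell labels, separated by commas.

The 13-move cap with required stops at (1,1), (1,4), (3,3) leaves no slack for detours.
Route from (2,2): left to (2,1), up to (1,1), 4× right (reaching (1,5)), 2× down (reaching (3,5)), 2× left (reaching (3,3)), down to (4,3), 2× right (reaching (4,5)) — 13 moves in all.
Check: all required cells visited; 13 ≤ 13 moves.

(2,2), (2,1), (1,1), (1,2), (1,3), (1,4), (1,5), (2,5), (3,5), (3,4), (3,3), (4,3), (4,4), (4,5)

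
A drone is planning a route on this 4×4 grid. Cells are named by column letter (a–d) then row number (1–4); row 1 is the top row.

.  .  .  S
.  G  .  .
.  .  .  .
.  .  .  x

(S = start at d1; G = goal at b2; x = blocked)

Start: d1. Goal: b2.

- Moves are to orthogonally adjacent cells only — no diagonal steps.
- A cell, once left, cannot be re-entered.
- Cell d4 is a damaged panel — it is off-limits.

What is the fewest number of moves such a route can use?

The Manhattan distance from d1 to b2 is |1−2| + |4−2| = 3, so at least 3 moves are needed.
A route of 3 moves achieves this: d1 → d2 → c2 → b2.
Since 3 matches the lower bound, it is optimal.

3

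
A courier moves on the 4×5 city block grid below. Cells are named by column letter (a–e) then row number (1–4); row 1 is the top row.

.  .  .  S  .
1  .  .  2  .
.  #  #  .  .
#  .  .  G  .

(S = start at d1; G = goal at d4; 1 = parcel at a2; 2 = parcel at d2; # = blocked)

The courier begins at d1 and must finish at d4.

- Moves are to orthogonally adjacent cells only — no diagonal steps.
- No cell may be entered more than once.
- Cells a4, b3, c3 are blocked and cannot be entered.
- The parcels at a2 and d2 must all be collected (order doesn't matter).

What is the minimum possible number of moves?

9

Any route passes through a2 and d2 in some order between d1 and d4. Summing Manhattan distances along each leg and taking the cheapest ordering (d1 → a2 → d2 → d4) gives a lower bound of 4 + 3 + 2 = 9 moves.
A route of 9 moves achieves this: d1 → c1 → b1 → a1 → a2 → b2 → c2 → d2 → d3 → d4.
Since 9 matches the lower bound, it is optimal.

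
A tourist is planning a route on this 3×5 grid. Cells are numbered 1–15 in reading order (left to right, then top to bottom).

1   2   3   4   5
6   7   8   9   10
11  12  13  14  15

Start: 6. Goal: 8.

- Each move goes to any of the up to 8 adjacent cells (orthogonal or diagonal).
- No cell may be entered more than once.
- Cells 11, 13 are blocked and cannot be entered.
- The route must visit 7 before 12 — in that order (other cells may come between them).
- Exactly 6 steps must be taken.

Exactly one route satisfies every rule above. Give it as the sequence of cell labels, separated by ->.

The waypoints must appear in the order 7, 12, with no cell reused.
Route from 6: up to 1, 2× right (reaching 3), down-left to 7, down to 12, up-right to 8 — 6 moves in all.
Check: order respected (7 at step 4, 12 at step 5); 6 moves as required.

6 -> 1 -> 2 -> 3 -> 7 -> 12 -> 8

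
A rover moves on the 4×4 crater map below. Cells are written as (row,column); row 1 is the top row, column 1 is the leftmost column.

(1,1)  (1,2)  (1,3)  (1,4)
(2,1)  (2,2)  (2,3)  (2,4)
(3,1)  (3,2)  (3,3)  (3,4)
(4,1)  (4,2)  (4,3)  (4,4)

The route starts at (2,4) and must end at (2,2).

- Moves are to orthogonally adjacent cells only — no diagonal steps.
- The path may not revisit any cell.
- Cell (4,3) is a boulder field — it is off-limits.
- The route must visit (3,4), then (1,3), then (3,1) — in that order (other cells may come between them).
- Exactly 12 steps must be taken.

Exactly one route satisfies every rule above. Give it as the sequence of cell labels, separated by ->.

(2,4) -> (3,4) -> (3,3) -> (2,3) -> (1,3) -> (1,2) -> (1,1) -> (2,1) -> (3,1) -> (4,1) -> (4,2) -> (3,2) -> (2,2)

The waypoints must appear in the order (3,4), (1,3), (3,1), with no cell reused.
Route from (2,4): down 1 to (3,4), left 1 to (3,3), up 2 to (1,3), left 2 to (1,1), down 3 to (4,1), right 1 to (4,2), up 2 to (2,2) — 12 moves in all.
Check: order respected ((3,4) at step 1, (1,3) at step 4, (3,1) at step 8); 12 moves as required.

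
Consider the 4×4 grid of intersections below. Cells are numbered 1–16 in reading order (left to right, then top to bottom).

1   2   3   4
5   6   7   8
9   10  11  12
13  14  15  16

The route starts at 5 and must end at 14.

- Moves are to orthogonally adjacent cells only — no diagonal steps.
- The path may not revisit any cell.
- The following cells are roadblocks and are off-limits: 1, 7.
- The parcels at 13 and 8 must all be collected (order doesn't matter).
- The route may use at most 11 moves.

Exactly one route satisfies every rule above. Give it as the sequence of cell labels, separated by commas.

5, 6, 2, 3, 4, 8, 12, 11, 10, 9, 13, 14

The budget equals the shortest possible length, so every move has to be on a shortest route through the required cells.
Route from 5: right to 6, up to 2, 2× right (reaching 4), 2× down (reaching 12), 3× left (reaching 9), down to 13, right to 14 — 11 moves in all.
Check: all required cells visited; 11 ≤ 11 moves.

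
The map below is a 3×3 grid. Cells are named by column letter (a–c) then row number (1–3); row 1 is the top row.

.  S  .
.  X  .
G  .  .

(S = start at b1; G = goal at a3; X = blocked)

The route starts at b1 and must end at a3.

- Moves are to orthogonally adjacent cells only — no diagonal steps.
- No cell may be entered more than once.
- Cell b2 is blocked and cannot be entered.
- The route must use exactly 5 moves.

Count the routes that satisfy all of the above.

1

Need simple routes of exactly 5 moves from b1 to a3 (Manhattan distance 3, so 1 moves are spent on a detour and 1 undoing it).
Enumerating: b1 c1 c2 c3 b3 a3.
That gives 1 route.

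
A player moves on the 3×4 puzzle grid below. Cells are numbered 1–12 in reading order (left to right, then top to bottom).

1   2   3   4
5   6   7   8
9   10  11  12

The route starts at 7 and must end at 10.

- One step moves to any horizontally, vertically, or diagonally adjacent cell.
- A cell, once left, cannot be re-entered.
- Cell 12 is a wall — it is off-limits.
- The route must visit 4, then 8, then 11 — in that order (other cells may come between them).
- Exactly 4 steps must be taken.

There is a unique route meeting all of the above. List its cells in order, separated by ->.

7 -> 4 -> 8 -> 11 -> 10

The waypoints must appear in the order 4, 8, 11, with no cell reused.
Route from 7: up-right 1 to 4, down 1 to 8, down-left 1 to 11, left 1 to 10 — 4 moves in all.
Check: order respected (4 at step 1, 8 at step 2, 11 at step 3); 4 moves as required.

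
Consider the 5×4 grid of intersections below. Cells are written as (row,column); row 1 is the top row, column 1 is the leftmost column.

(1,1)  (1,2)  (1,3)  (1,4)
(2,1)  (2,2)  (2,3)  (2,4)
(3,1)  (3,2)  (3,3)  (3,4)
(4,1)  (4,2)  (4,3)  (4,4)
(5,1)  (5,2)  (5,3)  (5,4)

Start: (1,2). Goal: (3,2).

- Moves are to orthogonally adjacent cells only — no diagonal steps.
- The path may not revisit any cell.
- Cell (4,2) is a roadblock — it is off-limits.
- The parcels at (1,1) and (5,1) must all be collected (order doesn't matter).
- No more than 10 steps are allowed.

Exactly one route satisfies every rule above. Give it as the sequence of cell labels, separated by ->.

The budget equals the shortest possible length, so every move has to be on a shortest route through the required cells.
Route from (1,2): left 1 to (1,1), down 4 to (5,1), right 2 to (5,3), up 2 to (3,3), left 1 to (3,2) — 10 moves in all.
Check: all required cells visited; 10 ≤ 10 moves.

(1,2) -> (1,1) -> (2,1) -> (3,1) -> (4,1) -> (5,1) -> (5,2) -> (5,3) -> (4,3) -> (3,3) -> (3,2)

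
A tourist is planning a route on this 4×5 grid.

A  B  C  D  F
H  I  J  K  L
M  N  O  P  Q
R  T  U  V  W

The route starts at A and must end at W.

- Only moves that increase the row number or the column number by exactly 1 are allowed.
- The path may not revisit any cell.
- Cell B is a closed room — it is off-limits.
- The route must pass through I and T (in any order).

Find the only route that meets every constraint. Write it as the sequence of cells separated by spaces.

Moves only go right or down, so the column and row indices never decrease.
Route from A: down to H, right to I, 2× down (reaching T), 3× right (reaching W) — 7 moves in all.
Check: all required cells visited.

A H I N T U V W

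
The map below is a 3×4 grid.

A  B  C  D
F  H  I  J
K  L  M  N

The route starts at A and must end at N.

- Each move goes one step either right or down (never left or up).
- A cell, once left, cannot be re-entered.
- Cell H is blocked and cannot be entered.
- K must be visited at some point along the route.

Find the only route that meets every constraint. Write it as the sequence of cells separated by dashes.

A - F - K - L - M - N

Moves only go right or down, so the column and row indices never decrease.
Route from A: down 2 to K, right 3 to N — 5 moves in all.
Check: all required cells visited.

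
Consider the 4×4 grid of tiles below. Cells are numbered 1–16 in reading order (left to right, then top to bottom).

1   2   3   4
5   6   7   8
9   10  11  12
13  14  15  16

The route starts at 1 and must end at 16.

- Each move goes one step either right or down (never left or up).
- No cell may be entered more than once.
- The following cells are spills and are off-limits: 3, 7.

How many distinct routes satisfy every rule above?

A right/down-only route from 1 to 16 makes exactly 3 down-moves and 3 right-moves in some order.
With no other constraints that would be C(6,3) = 20 routes.
Subtract routes through each blocked cell (inclusion–exclusion for overlaps): − through 3: 4 − through 7: 9 + through 3&7: 3 → 10.
That gives 10 routes.

10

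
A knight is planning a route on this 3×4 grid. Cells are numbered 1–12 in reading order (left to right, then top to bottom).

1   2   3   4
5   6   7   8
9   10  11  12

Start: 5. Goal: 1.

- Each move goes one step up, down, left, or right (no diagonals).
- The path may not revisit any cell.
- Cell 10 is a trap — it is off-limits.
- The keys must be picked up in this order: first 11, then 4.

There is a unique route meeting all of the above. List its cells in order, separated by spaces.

The waypoints must appear in the order 11, 4, with no cell reused.
Route from 5: 2× right (reaching 7), down to 11, right to 12, 2× up (reaching 4), 3× left (reaching 1) — 9 moves in all.
Check: order respected (11 at step 3, 4 at step 6).

5 6 7 11 12 8 4 3 2 1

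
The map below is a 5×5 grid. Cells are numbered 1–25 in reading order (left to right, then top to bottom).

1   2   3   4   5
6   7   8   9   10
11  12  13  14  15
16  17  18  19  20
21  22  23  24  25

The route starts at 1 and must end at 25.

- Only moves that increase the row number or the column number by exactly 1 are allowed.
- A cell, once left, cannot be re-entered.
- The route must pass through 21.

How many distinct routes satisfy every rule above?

A right/down-only route from 1 to 25 makes exactly 4 down-moves and 4 right-moves in some order.
With no other constraints that would be C(8,4) = 70 routes.
Split at 21 and multiply the segment counts: 1→21: 1; 21→25: 1; product = 1.
That gives 1 route.

1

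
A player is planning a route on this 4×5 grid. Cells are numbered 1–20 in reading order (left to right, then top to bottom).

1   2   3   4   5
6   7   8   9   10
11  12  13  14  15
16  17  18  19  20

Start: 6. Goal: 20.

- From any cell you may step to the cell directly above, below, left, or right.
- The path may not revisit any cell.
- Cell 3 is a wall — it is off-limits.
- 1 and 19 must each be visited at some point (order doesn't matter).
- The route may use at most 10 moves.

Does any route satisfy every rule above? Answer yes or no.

yes

One route that works: 6 → 1 → 2 → 7 → 12 → 17 → 18 → 19 → 20.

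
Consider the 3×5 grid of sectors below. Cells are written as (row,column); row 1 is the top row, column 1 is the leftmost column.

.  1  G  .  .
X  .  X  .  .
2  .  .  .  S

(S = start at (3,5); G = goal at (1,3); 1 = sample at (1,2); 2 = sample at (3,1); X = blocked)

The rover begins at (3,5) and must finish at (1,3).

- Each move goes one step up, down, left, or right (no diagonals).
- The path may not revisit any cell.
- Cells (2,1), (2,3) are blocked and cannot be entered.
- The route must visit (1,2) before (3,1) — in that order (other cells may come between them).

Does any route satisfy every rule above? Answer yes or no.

(3,1) must be visited but has only one open neighbour ((3,2)), and it is neither the start nor the goal — the route would have to enter and leave through (3,2), re-entering it.

no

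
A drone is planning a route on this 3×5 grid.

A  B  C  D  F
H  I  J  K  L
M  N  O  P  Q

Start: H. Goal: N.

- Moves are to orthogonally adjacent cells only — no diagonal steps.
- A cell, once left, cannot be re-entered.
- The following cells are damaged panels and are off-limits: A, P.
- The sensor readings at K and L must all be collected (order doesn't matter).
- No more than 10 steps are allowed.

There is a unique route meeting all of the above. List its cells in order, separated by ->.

H -> I -> B -> C -> D -> F -> L -> K -> J -> O -> N

The 10-move cap with required stops at K, L leaves no slack for detours.
Route from H: right 1 to I, up 1 to B, right 3 to F, down 1 to L, left 2 to J, down 1 to O, left 1 to N — 10 moves in all.
Check: all required cells visited; 10 ≤ 10 moves.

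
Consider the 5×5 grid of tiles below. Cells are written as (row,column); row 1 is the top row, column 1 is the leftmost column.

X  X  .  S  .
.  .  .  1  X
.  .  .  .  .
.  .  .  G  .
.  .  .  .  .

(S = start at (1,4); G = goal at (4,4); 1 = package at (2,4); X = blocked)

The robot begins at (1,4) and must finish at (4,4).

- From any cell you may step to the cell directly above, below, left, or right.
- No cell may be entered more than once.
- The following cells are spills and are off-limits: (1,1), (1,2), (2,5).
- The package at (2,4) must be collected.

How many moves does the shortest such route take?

Any route passes through (2,4) somewhere between (1,4) and (4,4). Summing Manhattan distances along the two legs ((1,4) → (2,4) → (4,4)) gives a lower bound of 1 + 2 = 3 moves.
A route of 3 moves achieves this: (1,4) → (2,4) → (3,4) → (4,4).
Since 3 matches the lower bound, it is optimal.

3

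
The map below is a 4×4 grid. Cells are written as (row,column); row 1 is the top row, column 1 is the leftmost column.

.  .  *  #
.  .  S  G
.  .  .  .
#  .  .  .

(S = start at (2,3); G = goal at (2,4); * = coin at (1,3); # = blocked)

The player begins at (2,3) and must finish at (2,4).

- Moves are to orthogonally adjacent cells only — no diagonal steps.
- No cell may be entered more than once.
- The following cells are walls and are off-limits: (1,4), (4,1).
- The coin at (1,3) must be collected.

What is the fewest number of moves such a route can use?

Any route passes through (1,3) somewhere between (2,3) and (2,4). Summing Manhattan distances along the two legs ((2,3) → (1,3) → (2,4)) gives a lower bound of 1 + 2 = 3 moves.
The shortest route satisfying every rule uses 7 moves: (2,3) → (1,3) → (1,2) → (2,2) → (3,2) → (3,3) → (3,4) → (2,4).
The bound of 3 isn't tight here; checking systematically, no route of length 3 through 6 satisfies every constraint (on a 4-connected grid the length of any start-to-goal walk has the same parity as the Manhattan bound, so only lengths 3, 5, 7, … need checking), so 7 is the minimum.

7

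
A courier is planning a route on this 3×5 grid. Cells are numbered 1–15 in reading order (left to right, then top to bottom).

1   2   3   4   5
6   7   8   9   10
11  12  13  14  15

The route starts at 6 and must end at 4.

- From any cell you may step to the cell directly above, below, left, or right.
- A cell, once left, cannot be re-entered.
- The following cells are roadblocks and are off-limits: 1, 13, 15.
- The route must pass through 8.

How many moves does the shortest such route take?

4

Any route passes through 8 somewhere between 6 and 4. Summing Manhattan distances along the two legs (6 → 8 → 4) gives a lower bound of 2 + 2 = 4 moves.
A route of 4 moves achieves this: 6 → 7 → 8 → 3 → 4.
Since 4 matches the lower bound, it is optimal.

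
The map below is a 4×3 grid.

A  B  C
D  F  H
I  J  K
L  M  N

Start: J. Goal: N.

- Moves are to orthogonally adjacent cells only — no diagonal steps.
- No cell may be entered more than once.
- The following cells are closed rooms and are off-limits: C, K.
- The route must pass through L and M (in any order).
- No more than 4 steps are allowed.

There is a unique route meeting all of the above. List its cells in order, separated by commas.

J, I, L, M, N

Any route must reach L and M and still end at N within 4 moves, so the order of the required stops is forced.
Route from J: left to I, down to L, 2× right (reaching N) — 4 moves in all.
Check: all required cells visited; 4 ≤ 4 moves.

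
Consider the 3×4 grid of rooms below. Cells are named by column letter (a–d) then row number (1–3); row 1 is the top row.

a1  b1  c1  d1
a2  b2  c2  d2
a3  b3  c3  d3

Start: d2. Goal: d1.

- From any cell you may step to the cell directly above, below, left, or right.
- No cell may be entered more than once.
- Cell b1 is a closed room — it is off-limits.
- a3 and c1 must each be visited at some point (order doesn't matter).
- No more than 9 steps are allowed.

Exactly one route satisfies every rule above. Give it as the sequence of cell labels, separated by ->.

d2 -> d3 -> c3 -> b3 -> a3 -> a2 -> b2 -> c2 -> c1 -> d1

Any route must reach a3 and c1 and still end at d1 within 9 moves, so the order of the required stops is forced.
Route from d2: down to d3, 3× left (reaching a3), up to a2, 2× right (reaching c2), up to c1, right to d1 — 9 moves in all.
Check: all required cells visited; 9 ≤ 9 moves.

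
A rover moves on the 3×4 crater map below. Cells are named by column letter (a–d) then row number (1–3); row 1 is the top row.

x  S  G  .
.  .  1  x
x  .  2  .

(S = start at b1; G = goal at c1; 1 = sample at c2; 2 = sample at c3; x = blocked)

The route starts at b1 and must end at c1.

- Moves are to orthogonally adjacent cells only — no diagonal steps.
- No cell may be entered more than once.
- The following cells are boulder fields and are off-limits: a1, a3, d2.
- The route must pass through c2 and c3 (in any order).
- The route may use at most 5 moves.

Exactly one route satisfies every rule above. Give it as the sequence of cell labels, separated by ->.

b1 -> b2 -> b3 -> c3 -> c2 -> c1

Any route must reach c2 and c3 and still end at c1 within 5 moves, so the order of the required stops is forced.
Route from b1: 2× down (reaching b3), right to c3, 2× up (reaching c1) — 5 moves in all.
Check: all required cells visited; 5 ≤ 5 moves.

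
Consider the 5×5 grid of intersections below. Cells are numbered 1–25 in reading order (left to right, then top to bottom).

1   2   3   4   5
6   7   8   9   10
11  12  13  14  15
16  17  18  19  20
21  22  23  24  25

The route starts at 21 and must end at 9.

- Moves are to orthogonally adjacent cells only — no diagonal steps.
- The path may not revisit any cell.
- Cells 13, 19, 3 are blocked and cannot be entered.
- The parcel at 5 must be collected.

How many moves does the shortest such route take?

10

Any route passes through 5 somewhere between 21 and 9. Summing Manhattan distances along the two legs (21 → 5 → 9) gives a lower bound of 8 + 2 = 10 moves.
A route of 10 moves achieves this: 21 → 22 → 23 → 24 → 25 → 20 → 15 → 10 → 5 → 4 → 9.
Since 10 matches the lower bound, it is optimal.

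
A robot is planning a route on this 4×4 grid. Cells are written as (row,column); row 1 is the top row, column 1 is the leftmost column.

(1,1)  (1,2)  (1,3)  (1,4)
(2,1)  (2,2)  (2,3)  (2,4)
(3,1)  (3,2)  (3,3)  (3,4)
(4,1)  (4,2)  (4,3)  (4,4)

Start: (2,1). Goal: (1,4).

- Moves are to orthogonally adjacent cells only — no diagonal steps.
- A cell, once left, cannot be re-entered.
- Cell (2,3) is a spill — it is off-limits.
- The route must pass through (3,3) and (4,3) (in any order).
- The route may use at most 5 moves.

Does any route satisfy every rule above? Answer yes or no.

Even ignoring the no-revisit rule, getting from (2,1) to (1,4), taking the cheapest ordering (2,1) → (4,3) → (3,3) → (1,4) needs at least 4 + 1 + 3 = 8 moves (Manhattan distance per leg), which exceeds the 5-move limit.

no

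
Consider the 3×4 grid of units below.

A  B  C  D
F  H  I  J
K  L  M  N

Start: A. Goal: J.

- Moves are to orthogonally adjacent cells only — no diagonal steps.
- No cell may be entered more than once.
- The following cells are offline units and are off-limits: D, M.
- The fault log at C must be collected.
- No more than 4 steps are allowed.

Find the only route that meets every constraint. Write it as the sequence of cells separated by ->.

Any route must reach C and still end at J within 4 moves, so the order of the required stops is forced.
Route from A: 2× right (reaching C), down to I, right to J — 4 moves in all.
Check: all required cells visited; 4 ≤ 4 moves.

A -> B -> C -> I -> J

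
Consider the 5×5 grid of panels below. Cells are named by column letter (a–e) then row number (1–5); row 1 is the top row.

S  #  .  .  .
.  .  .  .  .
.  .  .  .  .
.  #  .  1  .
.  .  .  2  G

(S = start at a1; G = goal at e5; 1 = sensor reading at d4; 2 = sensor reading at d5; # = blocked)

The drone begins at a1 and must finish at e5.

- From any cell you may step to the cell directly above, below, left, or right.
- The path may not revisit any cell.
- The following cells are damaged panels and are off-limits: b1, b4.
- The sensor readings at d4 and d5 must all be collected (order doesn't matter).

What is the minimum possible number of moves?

Any route passes through d4 and d5 in some order between a1 and e5. Summing Manhattan distances along each leg and taking the cheapest ordering (a1 → d4 → d5 → e5) gives a lower bound of 6 + 1 + 1 = 8 moves.
A route of 8 moves achieves this: a1 → a2 → a3 → b3 → c3 → c4 → d4 → d5 → e5.
Since 8 matches the lower bound, it is optimal.

8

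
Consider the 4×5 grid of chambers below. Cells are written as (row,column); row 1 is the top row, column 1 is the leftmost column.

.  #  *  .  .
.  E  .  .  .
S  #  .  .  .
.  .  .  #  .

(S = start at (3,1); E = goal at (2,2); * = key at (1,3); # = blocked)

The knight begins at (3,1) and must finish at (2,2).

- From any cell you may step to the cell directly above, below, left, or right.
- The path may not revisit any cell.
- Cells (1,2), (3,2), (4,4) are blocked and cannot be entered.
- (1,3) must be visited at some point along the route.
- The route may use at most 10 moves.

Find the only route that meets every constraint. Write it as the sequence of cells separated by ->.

(3,1) -> (4,1) -> (4,2) -> (4,3) -> (3,3) -> (3,4) -> (2,4) -> (1,4) -> (1,3) -> (2,3) -> (2,2)

Any route must reach (1,3) and still end at (2,2) within 10 moves, so the order of the required stops is forced.
Route from (3,1): down to (4,1), 2× right (reaching (4,3)), up to (3,3), right to (3,4), 2× up (reaching (1,4)), left to (1,3), down to (2,3), left to (2,2) — 10 moves in all.
Check: all required cells visited; 10 ≤ 10 moves.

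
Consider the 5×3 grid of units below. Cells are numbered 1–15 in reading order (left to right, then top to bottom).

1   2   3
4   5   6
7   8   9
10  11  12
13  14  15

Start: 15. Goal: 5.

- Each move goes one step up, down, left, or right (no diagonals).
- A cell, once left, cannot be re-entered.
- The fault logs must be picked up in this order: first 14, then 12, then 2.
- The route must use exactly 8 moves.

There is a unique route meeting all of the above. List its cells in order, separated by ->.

15 -> 14 -> 11 -> 12 -> 9 -> 6 -> 3 -> 2 -> 5

The waypoints must appear in the order 14, 12, 2, with no cell reused.
Route from 15: left to 14, up to 11, right to 12, 3× up (reaching 3), left to 2, down to 5 — 8 moves in all.
Check: order respected (14 at step 1, 12 at step 3, 2 at step 7); 8 moves as required.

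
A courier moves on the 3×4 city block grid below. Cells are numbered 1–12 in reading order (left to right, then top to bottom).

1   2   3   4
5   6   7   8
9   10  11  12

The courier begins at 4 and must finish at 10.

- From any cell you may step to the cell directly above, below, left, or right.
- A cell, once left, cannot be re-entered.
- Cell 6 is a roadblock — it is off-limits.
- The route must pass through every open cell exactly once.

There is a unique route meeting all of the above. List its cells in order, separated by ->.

4 -> 8 -> 12 -> 11 -> 7 -> 3 -> 2 -> 1 -> 5 -> 9 -> 10

Need to visit all 11 open cells exactly once, starting at 4 and ending at 10.
Cell 1 has only two open neighbours (5 and 2), so the path must pass straight through it: one of those is the cell it's entered from and the other is where it exits.
Route from 4: down 2 to 12, left 1 to 11, up 2 to 3, left 2 to 1, down 2 to 9, right 1 to 10 — 10 moves in all.
Check: all 11 open cells covered.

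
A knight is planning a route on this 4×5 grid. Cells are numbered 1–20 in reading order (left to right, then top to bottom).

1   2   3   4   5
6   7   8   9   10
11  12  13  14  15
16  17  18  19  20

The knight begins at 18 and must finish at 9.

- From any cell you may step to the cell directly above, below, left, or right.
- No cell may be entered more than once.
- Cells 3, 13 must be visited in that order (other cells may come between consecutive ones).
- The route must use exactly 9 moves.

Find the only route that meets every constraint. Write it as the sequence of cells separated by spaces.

The waypoints must appear in the order 3, 13, with no cell reused.
Route from 18: left 1 to 17, up 3 to 2, right 1 to 3, down 2 to 13, right 1 to 14, up 1 to 9 — 9 moves in all.
Check: order respected (3 at step 5, 13 at step 7); 9 moves as required.

18 17 12 7 2 3 8 13 14 9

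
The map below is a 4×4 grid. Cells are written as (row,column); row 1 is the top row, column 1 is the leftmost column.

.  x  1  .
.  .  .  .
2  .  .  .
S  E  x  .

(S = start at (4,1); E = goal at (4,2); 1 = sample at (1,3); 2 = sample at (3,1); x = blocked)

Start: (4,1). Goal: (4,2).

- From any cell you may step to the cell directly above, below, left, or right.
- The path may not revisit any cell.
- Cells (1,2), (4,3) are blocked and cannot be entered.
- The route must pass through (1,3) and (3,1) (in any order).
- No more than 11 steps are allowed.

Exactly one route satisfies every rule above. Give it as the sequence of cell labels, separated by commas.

The 11-move cap with required stops at (1,3), (3,1) leaves no slack for detours.
Route from (4,1): 2× up (reaching (2,1)), 2× right (reaching (2,3)), up to (1,3), right to (1,4), 2× down (reaching (3,4)), 2× left (reaching (3,2)), down to (4,2) — 11 moves in all.
Check: all required cells visited; 11 ≤ 11 moves.

(4,1), (3,1), (2,1), (2,2), (2,3), (1,3), (1,4), (2,4), (3,4), (3,3), (3,2), (4,2)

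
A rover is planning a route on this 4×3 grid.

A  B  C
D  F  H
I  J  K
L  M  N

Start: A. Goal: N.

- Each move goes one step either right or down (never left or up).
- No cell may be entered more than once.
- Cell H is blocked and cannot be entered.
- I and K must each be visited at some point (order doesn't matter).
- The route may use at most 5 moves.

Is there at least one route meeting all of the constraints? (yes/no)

yes

One route that works: A → D → I → J → K → N.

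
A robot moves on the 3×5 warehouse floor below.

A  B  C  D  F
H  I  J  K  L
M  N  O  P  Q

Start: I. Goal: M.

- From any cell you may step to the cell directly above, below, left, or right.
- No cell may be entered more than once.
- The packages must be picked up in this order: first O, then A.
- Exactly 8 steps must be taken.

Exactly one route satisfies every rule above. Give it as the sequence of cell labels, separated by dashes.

The waypoints must appear in the order O, A, with no cell reused.
Route from I: down 1 to N, right 1 to O, up 2 to C, left 2 to A, down 2 to M — 8 moves in all.
Check: order respected (O at step 2, A at step 6); 8 moves as required.

I - N - O - J - C - B - A - H - M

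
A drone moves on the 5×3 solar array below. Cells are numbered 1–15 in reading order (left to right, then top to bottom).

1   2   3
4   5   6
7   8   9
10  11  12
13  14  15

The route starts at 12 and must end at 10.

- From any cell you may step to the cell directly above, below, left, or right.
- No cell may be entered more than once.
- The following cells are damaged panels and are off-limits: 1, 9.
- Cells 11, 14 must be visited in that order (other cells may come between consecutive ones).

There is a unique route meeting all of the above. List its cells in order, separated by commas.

12, 11, 14, 13, 10

The waypoints must appear in the order 11, 14, with no cell reused.
Route from 12: left 1 to 11, down 1 to 14, left 1 to 13, up 1 to 10 — 4 moves in all.
Check: order respected (11 at step 1, 14 at step 2).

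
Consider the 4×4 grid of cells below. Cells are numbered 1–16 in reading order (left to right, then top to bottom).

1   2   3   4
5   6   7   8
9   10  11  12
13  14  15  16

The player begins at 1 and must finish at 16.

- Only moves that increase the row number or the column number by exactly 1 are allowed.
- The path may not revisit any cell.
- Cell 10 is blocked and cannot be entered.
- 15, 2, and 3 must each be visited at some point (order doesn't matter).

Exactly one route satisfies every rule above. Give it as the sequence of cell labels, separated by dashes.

1 - 2 - 3 - 7 - 11 - 15 - 16

Moves only go right or down, so the column and row indices never decrease.
Route from 1: 2× right (reaching 3), 3× down (reaching 15), right to 16 — 6 moves in all.
Check: all required cells visited.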